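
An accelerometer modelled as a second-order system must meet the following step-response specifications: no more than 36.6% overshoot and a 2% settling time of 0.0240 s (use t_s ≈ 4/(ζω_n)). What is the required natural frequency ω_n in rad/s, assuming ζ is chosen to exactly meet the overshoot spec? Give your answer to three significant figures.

ω_n ≈ 547 rad/s

Inverting the overshoot relation: ζ = |ln 0.366|/√(π² + ln²0.366) = 0.305.
Then ω_n = 4/(ζ t_s) = 4/(0.305 × 0.0240) = 547 rad/s.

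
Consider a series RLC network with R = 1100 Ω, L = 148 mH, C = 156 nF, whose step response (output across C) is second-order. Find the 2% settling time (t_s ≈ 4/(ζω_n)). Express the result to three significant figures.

t_s ≈ 0.00108 s

For a series RLC circuit (capacitor voltage as output), ω_n = 1/√(LC) = 1/√(148 mH · 156 nF) = 6580 rad/s.
ζ = (R/2)·√(C/L) = (1100/2)·√(156 nF/148 mH) = 0.565.
t_s ≈ 4/(ζω_n) = 0.00108 s.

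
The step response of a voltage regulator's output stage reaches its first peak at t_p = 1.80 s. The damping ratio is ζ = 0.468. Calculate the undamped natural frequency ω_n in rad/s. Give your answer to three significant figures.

Peak time t_p = π/ω_d, so ω_d = π/t_p = π/1.80 = 1.75 rad/s.
ω_n = ω_d/√(1−ζ²) = 1.75/√0.781 = 1.97 rad/s.

ω_n ≈ 1.97 rad/s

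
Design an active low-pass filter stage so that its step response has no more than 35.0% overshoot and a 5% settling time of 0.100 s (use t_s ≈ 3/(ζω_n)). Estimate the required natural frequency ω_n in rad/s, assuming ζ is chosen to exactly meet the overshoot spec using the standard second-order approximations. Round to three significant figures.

ω_n ≈ 94.7 rad/s

From %OS = 100·exp(−πζ/√(1−ζ²)), invert to get ζ = −ln(OS)/√(π² + ln²(OS)) with OS = 0.350.
−ln 0.350 = 1.050, so ζ = 1.050/√(π² + 1.102) = 0.317.
From t_s ≈ 3/(ζω_n): ω_n = 3/(ζ·t_s) = 3/(0.317·0.100) = 94.7 rad/s.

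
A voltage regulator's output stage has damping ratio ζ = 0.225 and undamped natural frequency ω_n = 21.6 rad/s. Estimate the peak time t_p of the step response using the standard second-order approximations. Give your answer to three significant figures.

t_p ≈ 0.149 s

The damped frequency is ω_d = ω_n√(1−ζ²) = 21.6·√(1−0.0506) = 21.0 rad/s.
Peak time t_p = π/ω_d = π/21.0 = 0.149 s.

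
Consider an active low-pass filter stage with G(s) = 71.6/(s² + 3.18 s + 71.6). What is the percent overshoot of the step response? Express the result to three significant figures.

%OS ≈ 54.8%

Matching coefficients with s² + 2ζω_n s + ω_n² gives ω_n² = 71.6 ⇒ ω_n = 8.46 rad/s, and ζ = 3.18/(2ω_n) = 0.188.
Overshoot: exp(−π·0.188/√(1−0.188²)) = 0.548, i.e. 54.8%.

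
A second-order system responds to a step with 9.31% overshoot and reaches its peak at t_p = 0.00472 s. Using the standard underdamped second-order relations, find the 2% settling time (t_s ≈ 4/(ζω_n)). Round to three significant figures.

From the overshoot, ζ = −ln(OS)/√(π²+ln²(OS)) = 0.603.
From t_p = π/ω_d, ω_d = π/0.00472 = 666 rad/s, so ω_n = ω_d/√(1−ζ²) = 834 rad/s.
t_s ≈ 4/(ζω_n) = 4/(0.603·834) = 0.00795 s.

t_s ≈ 0.00795 s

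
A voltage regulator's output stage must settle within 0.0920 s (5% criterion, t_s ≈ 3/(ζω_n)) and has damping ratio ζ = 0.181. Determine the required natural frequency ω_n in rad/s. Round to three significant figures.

Rearranging t_s ≈ 3/(ζω_n) gives ω_n = 3/(ζ·t_s) = 3/(0.181 × 0.0920) = 180 rad/s.

ω_n ≈ 180 rad/s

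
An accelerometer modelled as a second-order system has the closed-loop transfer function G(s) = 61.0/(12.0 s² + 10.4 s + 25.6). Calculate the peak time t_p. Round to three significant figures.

t_p ≈ 2.25 s

Dividing through by 12.0: denominator becomes s² + 0.8667 s + 2.133.
So ω_n = √2.133 = 1.46 rad/s and ζ = 0.8667/(2·1.46) = 0.297.
ω_d = ω_n√(1−ζ²) = 1.39 rad/s. t_p = π/ω_d = 2.25 s.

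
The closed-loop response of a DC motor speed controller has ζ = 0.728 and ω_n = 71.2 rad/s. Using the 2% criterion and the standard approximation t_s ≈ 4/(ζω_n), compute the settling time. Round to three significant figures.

t_s ≈ 0.0772 s

t_s ≈ 4/(ζω_n) = 4/(0.728 × 71.2) = 0.0772 s.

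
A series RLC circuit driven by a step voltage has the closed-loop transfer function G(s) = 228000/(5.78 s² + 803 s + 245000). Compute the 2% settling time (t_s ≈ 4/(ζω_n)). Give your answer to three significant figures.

Dividing through by 5.78: denominator becomes s² + 138.9 s + 42390.
So ω_n = √42390 = 206 rad/s and ζ = 138.9/(2·206) = 0.337.
t_s ≈ 4/(ζω_n) = 0.0576 s.

t_s ≈ 0.0576 s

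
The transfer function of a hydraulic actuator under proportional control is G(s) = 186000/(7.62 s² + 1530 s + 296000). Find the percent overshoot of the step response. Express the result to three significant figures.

Dividing through by 7.62: denominator becomes s² + 200.8 s + 38850.
So ω_n = √38850 = 197 rad/s and ζ = 200.8/(2·197) = 0.509.
%OS = 100 e^{−πζ/√(1−ζ²)} with ζ = 0.509 gives 15.6%.

%OS ≈ 15.6%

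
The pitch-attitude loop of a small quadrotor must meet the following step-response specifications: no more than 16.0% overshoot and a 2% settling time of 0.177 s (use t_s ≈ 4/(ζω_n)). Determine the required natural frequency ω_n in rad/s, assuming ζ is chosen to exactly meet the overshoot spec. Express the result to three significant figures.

From %OS = 100·exp(−πζ/√(1−ζ²)), invert to get ζ = −ln(OS)/√(π² + ln²(OS)) with OS = 0.160.
−ln 0.160 = 1.833, so ζ = 1.833/√(π² + 3.358) = 0.504.
Then ω_n = 4/(ζ t_s) = 4/(0.504 × 0.177) = 44.9 rad/s.

ω_n ≈ 44.9 rad/s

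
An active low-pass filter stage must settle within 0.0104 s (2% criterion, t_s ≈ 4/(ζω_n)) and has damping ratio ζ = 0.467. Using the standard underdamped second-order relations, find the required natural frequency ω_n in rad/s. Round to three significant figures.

Rearranging t_s ≈ 4/(ζω_n) gives ω_n = 4/(ζ·t_s) = 4/(0.467 × 0.0104) = 824 rad/s.

ω_n ≈ 824 rad/s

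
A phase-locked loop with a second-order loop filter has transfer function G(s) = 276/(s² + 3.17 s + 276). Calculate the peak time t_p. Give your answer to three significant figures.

t_p ≈ 0.190 s

ω_n = √276 = 16.6 rad/s; ζ = 3.17/(2·16.6) = 0.0954.
ω_d = ω_n√(1−ζ²) = 16.5 rad/s. Then t_p = π/ω_d = 0.190 s.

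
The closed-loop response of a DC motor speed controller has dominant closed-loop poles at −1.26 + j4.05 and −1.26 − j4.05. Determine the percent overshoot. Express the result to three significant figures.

%OS ≈ 37.6%

With σ = 1.26, ω_d = 4.05: ω_n = √(σ²+ω_d²) = 4.24 rad/s, ζ = σ/ω_n = 0.297.
Overshoot: exp(−π·0.297/√(1−0.297²)) = 0.376, i.e. 37.6%.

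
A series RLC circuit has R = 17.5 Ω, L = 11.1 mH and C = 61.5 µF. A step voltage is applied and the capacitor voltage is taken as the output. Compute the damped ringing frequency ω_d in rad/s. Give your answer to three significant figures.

For a series RLC circuit (capacitor voltage as output), ω_n = 1/√(LC) = 1/√(11.1 mH · 61.5 µF) = 1210 rad/s.
ζ = (R/2)·√(C/L) = (17.5/2)·√(61.5 µF/11.1 mH) = 0.651.
ω_d = 1210·√(1 − 0.651²) = 918 rad/s.

ω_d ≈ 918 rad/s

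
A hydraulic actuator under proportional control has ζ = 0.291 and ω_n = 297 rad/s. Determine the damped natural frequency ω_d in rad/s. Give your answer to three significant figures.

ω_d ≈ 284 rad/s

ω_d = ω_n√(1−ζ²) = 297·√0.915 = 284 rad/s.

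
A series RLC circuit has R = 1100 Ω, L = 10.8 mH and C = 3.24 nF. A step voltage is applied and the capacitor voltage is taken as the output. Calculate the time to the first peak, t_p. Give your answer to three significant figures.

t_p ≈ 0.0000195 s

For a series RLC circuit (capacitor voltage as output), ω_n = 1/√(LC) = 1/√(10.8 mH · 3.24 nF) = 169000 rad/s.
ζ = (R/2)·√(C/L) = (1100/2)·√(3.24 nF/10.8 mH) = 0.301.
The damped frequency ω_d = ω_n√(1−ζ²) = 161000 rad/s. t_p = π/ω_d = 0.0000195 s.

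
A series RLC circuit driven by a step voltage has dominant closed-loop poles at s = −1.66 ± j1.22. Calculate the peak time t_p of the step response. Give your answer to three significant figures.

t_p ≈ 2.58 s

t_p = π/ω_d with ω_d = 1.22 (the imaginary part), so t_p = 2.58 s.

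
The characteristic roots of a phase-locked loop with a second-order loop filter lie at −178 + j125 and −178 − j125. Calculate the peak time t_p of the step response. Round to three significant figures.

t_p = π/ω_d with ω_d = 125 (the imaginary part), so t_p = 0.0251 s.

t_p ≈ 0.0251 s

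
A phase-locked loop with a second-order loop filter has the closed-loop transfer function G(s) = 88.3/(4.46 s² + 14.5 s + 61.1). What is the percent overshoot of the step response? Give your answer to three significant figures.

%OS ≈ 21.5%

Dividing through by 4.46: denominator becomes s² + 3.251 s + 13.70.
So ω_n = √13.70 = 3.70 rad/s and ζ = 3.251/(2·3.70) = 0.439.
%OS = 100 e^{−πζ/√(1−ζ²)} with ζ = 0.439 gives 21.5%.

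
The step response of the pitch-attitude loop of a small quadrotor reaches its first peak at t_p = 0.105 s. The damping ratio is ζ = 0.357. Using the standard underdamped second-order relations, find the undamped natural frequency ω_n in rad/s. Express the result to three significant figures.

ω_n ≈ 32.0 rad/s

Peak time t_p = π/ω_d, so ω_d = π/t_p = π/0.105 = 29.9 rad/s.
ω_n = ω_d/√(1−ζ²) = 29.9/√0.873 = 32.0 rad/s.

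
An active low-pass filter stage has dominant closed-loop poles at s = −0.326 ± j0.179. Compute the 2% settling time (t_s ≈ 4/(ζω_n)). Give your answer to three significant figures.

For poles at −σ ± jω_d, ζω_n = σ = 0.326, so t_s ≈ 4/σ = 12.3 s.

t_s ≈ 12.3 s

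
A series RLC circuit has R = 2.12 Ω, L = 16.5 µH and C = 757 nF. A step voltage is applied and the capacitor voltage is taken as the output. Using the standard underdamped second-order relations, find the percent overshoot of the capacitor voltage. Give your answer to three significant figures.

For a series RLC circuit (capacitor voltage as output), ω_n = 1/√(LC) = 1/√(16.5 µH · 757 nF) = 283000 rad/s.
ζ = (R/2)·√(C/L) = (2.12/2)·√(757 nF/16.5 µH) = 0.227.
%OS = 100·exp(−πζ/√(1−ζ²)) = 48.1%.

%OS ≈ 48.1%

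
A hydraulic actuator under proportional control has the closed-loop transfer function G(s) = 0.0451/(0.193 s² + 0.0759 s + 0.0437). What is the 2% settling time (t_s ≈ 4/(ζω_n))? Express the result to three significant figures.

Dividing through by 0.193: denominator becomes s² + 0.3933 s + 0.2264.
So ω_n = √0.2264 = 0.476 rad/s and ζ = 0.3933/(2·0.476) = 0.413.
t_s ≈ 4/(ζω_n) = 20.3 s.

t_s ≈ 20.3 s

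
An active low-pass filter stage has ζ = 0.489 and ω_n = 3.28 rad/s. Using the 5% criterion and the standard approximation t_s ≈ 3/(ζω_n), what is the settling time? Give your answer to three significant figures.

t_s ≈ 3/(ζω_n) = 3/(0.489 × 3.28) = 1.87 s.

t_s ≈ 1.87 s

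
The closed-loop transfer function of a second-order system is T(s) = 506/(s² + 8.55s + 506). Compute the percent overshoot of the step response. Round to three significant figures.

%OS ≈ 54.4%

Comparing the denominator to s² + 2ζω_n s + ω_n²: ω_n = √506 = 22.5 rad/s, and 2ζω_n = 8.55 so ζ = 8.55/(2·22.5) = 0.190.
Overshoot: exp(−π·0.190/√(1−0.190²)) = 0.544, i.e. 54.4%.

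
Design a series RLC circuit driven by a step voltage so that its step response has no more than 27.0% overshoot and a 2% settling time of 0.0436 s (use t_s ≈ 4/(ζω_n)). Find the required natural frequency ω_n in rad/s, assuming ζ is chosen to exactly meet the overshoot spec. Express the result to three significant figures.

ω_n ≈ 238 rad/s

ζ = −ln(OS)/√(π² + (ln OS)²). With OS = 0.270, ln OS = −1.309 and ζ = 1.309/3.404 = 0.385.
From t_s ≈ 4/(ζω_n): ω_n = 4/(ζ·t_s) = 4/(0.385·0.0436) = 238 rad/s.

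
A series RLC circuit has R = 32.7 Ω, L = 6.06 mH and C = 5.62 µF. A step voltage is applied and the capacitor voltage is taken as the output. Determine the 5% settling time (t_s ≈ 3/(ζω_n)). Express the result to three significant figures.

For a series RLC circuit (capacitor voltage as output), ω_n = 1/√(LC) = 1/√(6.06 mH · 5.62 µF) = 5420 rad/s.
ζ = (R/2)·√(C/L) = (32.7/2)·√(5.62 µF/6.06 mH) = 0.498.
t_s ≈ 3/(ζω_n) = 0.00111 s.

t_s ≈ 0.00111 s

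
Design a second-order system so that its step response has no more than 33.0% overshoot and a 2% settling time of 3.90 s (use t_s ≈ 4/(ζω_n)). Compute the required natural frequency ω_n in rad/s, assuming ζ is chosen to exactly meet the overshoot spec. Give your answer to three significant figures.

ζ = −ln(OS)/√(π² + (ln OS)²). With OS = 0.330, ln OS = −1.109 and ζ = 1.109/3.331 = 0.333.
Then ω_n = 4/(ζ t_s) = 4/(0.333 × 3.90) = 3.08 rad/s.

ω_n ≈ 3.08 rad/s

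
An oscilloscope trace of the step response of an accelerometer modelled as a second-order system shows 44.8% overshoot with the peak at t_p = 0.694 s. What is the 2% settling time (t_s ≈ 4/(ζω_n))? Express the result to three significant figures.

From the overshoot, ζ = −ln(OS)/√(π²+ln²(OS)) = 0.248.
t_p = π/ω_d ⇒ ω_d = 4.53 rad/s; then ω_n = ω_d/√(1−ζ²) = 4.67 rad/s.
t_s ≈ 4/(ζω_n) = 4/(0.248·4.67) = 3.46 s.

t_s ≈ 3.46 s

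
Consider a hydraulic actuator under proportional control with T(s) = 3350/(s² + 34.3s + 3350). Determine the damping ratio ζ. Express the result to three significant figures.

ζ ≈ 0.296

ω_n = √3350 = 57.9 rad/s; ζ = 34.3/(2·57.9) = 0.296.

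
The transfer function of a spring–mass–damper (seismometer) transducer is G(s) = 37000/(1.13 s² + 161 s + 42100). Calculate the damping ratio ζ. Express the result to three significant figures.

ζ ≈ 0.369

Dividing through by 1.13: denominator becomes s² + 142.5 s + 37260.
So ω_n = √37260 = 193 rad/s and ζ = 142.5/(2·193) = 0.369.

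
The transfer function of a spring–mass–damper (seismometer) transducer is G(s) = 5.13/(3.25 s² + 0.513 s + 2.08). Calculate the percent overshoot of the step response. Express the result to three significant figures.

Dividing through by 3.25: denominator becomes s² + 0.1578 s + 0.6400.
So ω_n = √0.6400 = 0.800 rad/s and ζ = 0.1578/(2·0.800) = 0.0987.
%OS = 100 e^{−πζ/√(1−ζ²)} with ζ = 0.0987 gives 73.2%.

%OS ≈ 73.2%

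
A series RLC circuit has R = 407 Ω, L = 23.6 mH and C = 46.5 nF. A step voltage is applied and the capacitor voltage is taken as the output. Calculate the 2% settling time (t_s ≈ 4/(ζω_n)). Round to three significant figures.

For a series RLC circuit (capacitor voltage as output), ω_n = 1/√(LC) = 1/√(23.6 mH · 46.5 nF) = 30200 rad/s.
ζ = (R/2)·√(C/L) = (407/2)·√(46.5 nF/23.6 mH) = 0.286.
t_s ≈ 4/(ζω_n) = 0.000464 s.

t_s ≈ 0.000464 s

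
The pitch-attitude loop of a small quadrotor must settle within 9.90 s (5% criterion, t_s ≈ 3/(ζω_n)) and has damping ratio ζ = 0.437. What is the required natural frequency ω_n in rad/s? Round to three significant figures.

Rearranging t_s ≈ 3/(ζω_n) gives ω_n = 3/(ζ·t_s) = 3/(0.437 × 9.90) = 0.693 rad/s.

ω_n ≈ 0.693 rad/s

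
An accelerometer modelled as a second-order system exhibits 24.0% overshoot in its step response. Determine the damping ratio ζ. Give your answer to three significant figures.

ζ = −ln(OS)/√(π² + (ln OS)²). With OS = 0.240, ln OS = −1.427 and ζ = 1.427/3.451 = 0.414.

ζ ≈ 0.414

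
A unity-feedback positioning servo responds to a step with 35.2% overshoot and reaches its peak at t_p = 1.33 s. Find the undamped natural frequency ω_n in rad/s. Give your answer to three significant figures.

From the overshoot, ζ = −ln(OS)/√(π²+ln²(OS)) = 0.315.
From t_p = π/ω_d, ω_d = π/1.33 = 2.36 rad/s, so ω_n = ω_d/√(1−ζ²) = 2.49 rad/s.

ω_n ≈ 2.49 rad/s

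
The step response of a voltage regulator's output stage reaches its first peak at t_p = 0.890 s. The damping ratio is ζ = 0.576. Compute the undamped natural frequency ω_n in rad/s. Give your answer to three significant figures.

Peak time t_p = π/ω_d, so ω_d = π/t_p = π/0.890 = 3.53 rad/s.
ω_n = ω_d/√(1−ζ²) = 3.53/√0.668 = 4.32 rad/s.

ω_n ≈ 4.32 rad/s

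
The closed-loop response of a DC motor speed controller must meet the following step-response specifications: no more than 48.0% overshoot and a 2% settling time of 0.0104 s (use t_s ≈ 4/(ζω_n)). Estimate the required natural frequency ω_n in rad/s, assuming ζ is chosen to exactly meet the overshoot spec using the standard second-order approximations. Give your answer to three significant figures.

ω_n ≈ 1690 rad/s

ζ = −ln(OS)/√(π² + (ln OS)²). With OS = 0.480, ln OS = −0.7340 and ζ = 0.7340/3.226 = 0.228.
Then ω_n = 4/(ζ t_s) = 4/(0.228 × 0.0104) = 1690 rad/s.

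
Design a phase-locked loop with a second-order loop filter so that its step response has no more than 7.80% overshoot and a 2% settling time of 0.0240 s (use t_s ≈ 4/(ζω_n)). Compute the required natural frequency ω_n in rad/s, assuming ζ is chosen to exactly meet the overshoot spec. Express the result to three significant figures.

ζ = −ln(OS)/√(π² + (ln OS)²). With OS = 0.0780, ln OS = −2.551 and ζ = 2.551/4.047 = 0.630.
Then ω_n = 4/(ζ t_s) = 4/(0.630 × 0.0240) = 264 rad/s.

ω_n ≈ 264 rad/s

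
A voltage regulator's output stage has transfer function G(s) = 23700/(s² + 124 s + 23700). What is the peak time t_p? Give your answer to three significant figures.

t_p ≈ 0.0223 s

Comparing the denominator to s² + 2ζω_n s + ω_n²: ω_n = √23700 = 154 rad/s, and 2ζω_n = 124 so ζ = 124/(2·154) = 0.403.
ω_d = ω_n√(1−ζ²) = 141 rad/s. Then t_p = π/ω_d = 0.0223 s.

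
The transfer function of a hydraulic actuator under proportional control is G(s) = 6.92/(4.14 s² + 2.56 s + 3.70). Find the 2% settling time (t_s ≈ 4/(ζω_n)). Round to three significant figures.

Dividing through by 4.14: denominator becomes s² + 0.6184 s + 0.8937.
So ω_n = √0.8937 = 0.945 rad/s and ζ = 0.6184/(2·0.945) = 0.327.
t_s ≈ 4/(ζω_n) = 12.9 s.

t_s ≈ 12.9 s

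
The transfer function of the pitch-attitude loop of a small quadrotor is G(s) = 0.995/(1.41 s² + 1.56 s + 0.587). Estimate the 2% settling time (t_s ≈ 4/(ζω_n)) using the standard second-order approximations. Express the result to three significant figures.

Dividing through by 1.41: denominator becomes s² + 1.106 s + 0.4163.
So ω_n = √0.4163 = 0.645 rad/s and ζ = 1.106/(2·0.645) = 0.857.
t_s ≈ 4/(ζω_n) = 7.23 s.

t_s ≈ 7.23 s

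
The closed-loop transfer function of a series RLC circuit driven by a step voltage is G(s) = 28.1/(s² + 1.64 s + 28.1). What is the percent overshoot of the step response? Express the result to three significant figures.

Comparing the denominator to s² + 2ζω_n s + ω_n²: ω_n = √28.1 = 5.30 rad/s, and 2ζω_n = 1.64 so ζ = 1.64/(2·5.30) = 0.155.
%OS = 100·exp(−πζ/√(1−ζ²)) = 61.1%.

%OS ≈ 61.1%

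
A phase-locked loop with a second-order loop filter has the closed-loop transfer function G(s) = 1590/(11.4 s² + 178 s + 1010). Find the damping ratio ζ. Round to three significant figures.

ζ ≈ 0.829

Dividing through by 11.4: denominator becomes s² + 15.61 s + 88.60.
So ω_n = √88.60 = 9.41 rad/s and ζ = 15.61/(2·9.41) = 0.829.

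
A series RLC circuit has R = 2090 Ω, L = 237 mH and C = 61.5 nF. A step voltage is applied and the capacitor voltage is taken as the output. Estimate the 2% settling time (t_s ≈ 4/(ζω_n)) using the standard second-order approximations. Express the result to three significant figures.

t_s ≈ 0.000907 s

For a series RLC circuit (capacitor voltage as output), ω_n = 1/√(LC) = 1/√(237 mH · 61.5 nF) = 8280 rad/s.
ζ = (R/2)·√(C/L) = (2090/2)·√(61.5 nF/237 mH) = 0.532.
t_s ≈ 4/(ζω_n) = 0.000907 s.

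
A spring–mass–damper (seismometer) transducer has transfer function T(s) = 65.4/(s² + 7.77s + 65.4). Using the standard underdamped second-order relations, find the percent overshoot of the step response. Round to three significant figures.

%OS ≈ 17.9%

ω_n = √65.4 = 8.09 rad/s; ζ = 7.77/(2·8.09) = 0.480.
%OS = 100·exp(−πζ/√(1−ζ²)) = 17.9%.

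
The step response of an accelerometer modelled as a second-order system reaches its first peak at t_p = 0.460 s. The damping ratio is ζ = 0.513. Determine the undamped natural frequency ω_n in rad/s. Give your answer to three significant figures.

Peak time t_p = π/ω_d, so ω_d = π/t_p = π/0.460 = 6.83 rad/s.
ω_n = ω_d/√(1−ζ²) = 6.83/√0.737 = 7.96 rad/s.

ω_n ≈ 7.96 rad/s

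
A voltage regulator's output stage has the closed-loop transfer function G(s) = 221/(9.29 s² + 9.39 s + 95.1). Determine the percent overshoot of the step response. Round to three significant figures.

Dividing through by 9.29: denominator becomes s² + 1.011 s + 10.24.
So ω_n = √10.24 = 3.20 rad/s and ζ = 1.011/(2·3.20) = 0.158.
Overshoot: exp(−π·0.158/√(1−0.158²)) = 0.605, i.e. 60.5%.

%OS ≈ 60.5%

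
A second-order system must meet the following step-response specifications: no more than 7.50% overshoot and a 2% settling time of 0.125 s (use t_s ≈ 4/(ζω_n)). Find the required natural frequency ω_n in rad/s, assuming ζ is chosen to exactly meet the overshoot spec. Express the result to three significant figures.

ω_n ≈ 50.3 rad/s

From %OS = 100·exp(−πζ/√(1−ζ²)), invert to get ζ = −ln(OS)/√(π² + ln²(OS)) with OS = 0.0750.
−ln 0.0750 = 2.590, so ζ = 2.590/√(π² + 6.709) = 0.636.
From t_s ≈ 4/(ζω_n): ω_n = 4/(ζ·t_s) = 4/(0.636·0.125) = 50.3 rad/s.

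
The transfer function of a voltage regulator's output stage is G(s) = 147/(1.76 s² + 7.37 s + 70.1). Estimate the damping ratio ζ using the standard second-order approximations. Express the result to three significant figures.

Dividing through by 1.76: denominator becomes s² + 4.188 s + 39.83.
So ω_n = √39.83 = 6.31 rad/s and ζ = 4.188/(2·6.31) = 0.332.

ζ ≈ 0.332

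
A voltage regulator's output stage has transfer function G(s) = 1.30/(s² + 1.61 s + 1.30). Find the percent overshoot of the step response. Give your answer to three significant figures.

Matching coefficients with s² + 2ζω_n s + ω_n² gives ω_n² = 1.30 ⇒ ω_n = 1.14 rad/s, and ζ = 1.61/(2ω_n) = 0.706.
Overshoot: exp(−π·0.706/√(1−0.706²)) = 0.0436, i.e. 4.36%.

%OS ≈ 4.36%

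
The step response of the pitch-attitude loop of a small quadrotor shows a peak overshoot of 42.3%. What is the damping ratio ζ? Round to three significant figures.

From %OS = 100·exp(−πζ/√(1−ζ²)), invert to get ζ = −ln(OS)/√(π² + ln²(OS)) with OS = 0.423.
−ln 0.423 = 0.8604, so ζ = 0.8604/√(π² + 0.7403) = 0.264.

ζ ≈ 0.264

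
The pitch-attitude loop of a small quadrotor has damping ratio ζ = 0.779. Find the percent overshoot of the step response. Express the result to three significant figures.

For an underdamped second-order system, %OS = 100·exp(−πζ/√(1−ζ²)).
πζ/√(1−ζ²) = π·0.779/√(1−0.607) = 3.903, so %OS = 100·e^(−3.903) = 2.02%.

%OS ≈ 2.02%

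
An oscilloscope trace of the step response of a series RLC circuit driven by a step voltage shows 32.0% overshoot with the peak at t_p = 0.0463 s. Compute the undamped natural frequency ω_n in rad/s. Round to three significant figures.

ω_n ≈ 72.2 rad/s

ζ from %OS: ζ = |ln 0.320|/√(π²+ln²0.320) = 0.341.
From t_p = π/ω_d, ω_d = π/0.0463 = 67.9 rad/s, so ω_n = ω_d/√(1−ζ²) = 72.2 rad/s.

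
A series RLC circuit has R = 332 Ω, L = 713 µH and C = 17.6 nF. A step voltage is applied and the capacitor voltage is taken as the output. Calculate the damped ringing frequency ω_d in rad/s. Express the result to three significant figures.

ω_d ≈ 160000 rad/s

For a series RLC circuit (capacitor voltage as output), ω_n = 1/√(LC) = 1/√(713 µH · 17.6 nF) = 282000 rad/s.
ζ = (R/2)·√(C/L) = (332/2)·√(17.6 nF/713 µH) = 0.825.
The damped frequency ω_d = ω_n√(1−ζ²) = 160000 rad/s.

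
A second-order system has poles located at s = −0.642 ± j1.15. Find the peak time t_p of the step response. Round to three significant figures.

t_p ≈ 2.73 s

t_p = π/ω_d with ω_d = 1.15 (the imaginary part), so t_p = 2.73 s.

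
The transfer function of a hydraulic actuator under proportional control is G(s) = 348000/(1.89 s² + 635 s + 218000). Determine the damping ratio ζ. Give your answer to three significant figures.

Dividing through by 1.89: denominator becomes s² + 336.0 s + 115300.
So ω_n = √115300 = 340 rad/s and ζ = 336.0/(2·340) = 0.495.

ζ ≈ 0.495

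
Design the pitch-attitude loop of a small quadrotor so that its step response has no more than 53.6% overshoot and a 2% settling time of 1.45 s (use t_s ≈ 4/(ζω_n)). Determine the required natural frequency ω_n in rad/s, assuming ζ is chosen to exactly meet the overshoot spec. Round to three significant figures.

From %OS = 100·exp(−πζ/√(1−ζ²)), invert to get ζ = −ln(OS)/√(π² + ln²(OS)) with OS = 0.536.
−ln 0.536 = 0.6236, so ζ = 0.6236/√(π² + 0.3889) = 0.195.
Then ω_n = 4/(ζ t_s) = 4/(0.195 × 1.45) = 14.2 rad/s.

ω_n ≈ 14.2 rad/s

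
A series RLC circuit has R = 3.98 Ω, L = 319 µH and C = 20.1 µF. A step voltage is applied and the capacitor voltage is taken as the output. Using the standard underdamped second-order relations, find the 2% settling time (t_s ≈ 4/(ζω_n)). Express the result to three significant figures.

For a series RLC circuit (capacitor voltage as output), ω_n = 1/√(LC) = 1/√(319 µH · 20.1 µF) = 12500 rad/s.
ζ = (R/2)·√(C/L) = (3.98/2)·√(20.1 µF/319 µH) = 0.500.
t_s ≈ 4/(ζω_n) = 0.000641 s.

t_s ≈ 0.000641 s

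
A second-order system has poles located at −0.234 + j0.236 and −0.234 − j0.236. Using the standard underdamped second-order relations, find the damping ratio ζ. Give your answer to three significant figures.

|pole| = ω_n = √(0.234² + 0.236²) = 0.332 rad/s; ζ = cos θ = σ/ω_n = 0.704.

ζ ≈ 0.704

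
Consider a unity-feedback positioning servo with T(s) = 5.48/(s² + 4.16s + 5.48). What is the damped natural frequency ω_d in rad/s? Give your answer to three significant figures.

ω_d ≈ 1.07 rad/s

ω_n = √5.48 = 2.34 rad/s; ζ = 4.16/(2·2.34) = 0.889.
ω_d = ω_n√(1−ζ²) = 1.07 rad/s.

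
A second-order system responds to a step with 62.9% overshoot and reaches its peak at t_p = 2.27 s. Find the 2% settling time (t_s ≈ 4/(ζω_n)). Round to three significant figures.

t_s ≈ 19.6 s

The overshoot fixes ζ = −ln(OS)/√(π²+ln²(OS)) = 0.146.
From t_p = π/ω_d, ω_d = π/2.27 = 1.38 rad/s, so ω_n = ω_d/√(1−ζ²) = 1.40 rad/s.
t_s ≈ 4/(ζω_n) = 4/(0.146·1.40) = 19.6 s.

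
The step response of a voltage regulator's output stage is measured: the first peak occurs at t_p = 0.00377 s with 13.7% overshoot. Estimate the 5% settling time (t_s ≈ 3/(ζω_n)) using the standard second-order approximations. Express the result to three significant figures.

t_s ≈ 0.00569 s

From the overshoot, ζ = −ln(OS)/√(π²+ln²(OS)) = 0.535.
t_p = π/ω_d ⇒ ω_d = 833 rad/s; then ω_n = ω_d/√(1−ζ²) = 986 rad/s.
t_s ≈ 3/(ζω_n) = 3/(0.535·986) = 0.00569 s.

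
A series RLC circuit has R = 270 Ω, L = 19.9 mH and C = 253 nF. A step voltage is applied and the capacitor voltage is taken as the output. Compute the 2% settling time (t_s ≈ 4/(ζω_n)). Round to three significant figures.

For a series RLC circuit (capacitor voltage as output), ω_n = 1/√(LC) = 1/√(19.9 mH · 253 nF) = 14100 rad/s.
ζ = (R/2)·√(C/L) = (270/2)·√(253 nF/19.9 mH) = 0.481.
t_s ≈ 4/(ζω_n) = 0.000590 s.

t_s ≈ 0.000590 s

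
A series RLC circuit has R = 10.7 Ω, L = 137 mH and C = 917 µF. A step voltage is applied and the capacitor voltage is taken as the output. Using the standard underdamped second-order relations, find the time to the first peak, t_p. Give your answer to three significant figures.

t_p ≈ 0.0392 s

For a series RLC circuit (capacitor voltage as output), ω_n = 1/√(LC) = 1/√(137 mH · 917 µF) = 89.2 rad/s.
ζ = (R/2)·√(C/L) = (10.7/2)·√(917 µF/137 mH) = 0.438.
The damped frequency ω_d = ω_n√(1−ζ²) = 80.2 rad/s. t_p = π/ω_d = 0.0392 s.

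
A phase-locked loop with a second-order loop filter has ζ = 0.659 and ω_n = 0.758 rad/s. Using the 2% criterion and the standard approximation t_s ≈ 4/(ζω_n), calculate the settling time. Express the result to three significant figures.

t_s ≈ 4/(ζω_n) = 4/(0.659 × 0.758) = 8.01 s.

t_s ≈ 8.01 s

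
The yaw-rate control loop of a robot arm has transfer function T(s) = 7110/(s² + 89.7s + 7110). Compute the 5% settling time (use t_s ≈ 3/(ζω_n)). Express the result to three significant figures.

Matching coefficients with s² + 2ζω_n s + ω_n² gives ω_n² = 7110 ⇒ ω_n = 84.3 rad/s, and ζ = 89.7/(2ω_n) = 0.532.
t_s ≈ 3/(ζω_n) = 3/(0.532·84.3) = 0.0669 s.

t_s ≈ 0.0669 s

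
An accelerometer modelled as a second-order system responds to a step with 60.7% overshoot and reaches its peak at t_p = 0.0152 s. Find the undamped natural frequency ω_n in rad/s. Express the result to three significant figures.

ω_n ≈ 209 rad/s

From the overshoot, ζ = −ln(OS)/√(π²+ln²(OS)) = 0.157.
From t_p = π/ω_d, ω_d = π/0.0152 = 207 rad/s, so ω_n = ω_d/√(1−ζ²) = 209 rad/s.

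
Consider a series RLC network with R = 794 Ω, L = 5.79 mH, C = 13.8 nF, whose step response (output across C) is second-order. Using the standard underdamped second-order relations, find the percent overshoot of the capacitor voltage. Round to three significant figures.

%OS ≈ 8.74%

For a series RLC circuit (capacitor voltage as output), ω_n = 1/√(LC) = 1/√(5.79 mH · 13.8 nF) = 112000 rad/s.
ζ = (R/2)·√(C/L) = (794/2)·√(13.8 nF/5.79 mH) = 0.613.
Overshoot: exp(−π·0.613/√(1−0.613²)) = 0.0874, i.e. 8.74%.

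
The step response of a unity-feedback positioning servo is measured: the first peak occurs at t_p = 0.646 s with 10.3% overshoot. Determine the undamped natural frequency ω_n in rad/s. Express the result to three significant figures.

From the overshoot, ζ = −ln(OS)/√(π²+ln²(OS)) = 0.586.
From t_p = π/ω_d, ω_d = π/0.646 = 4.86 rad/s, so ω_n = ω_d/√(1−ζ²) = 6.00 rad/s.

ω_n ≈ 6.00 rad/s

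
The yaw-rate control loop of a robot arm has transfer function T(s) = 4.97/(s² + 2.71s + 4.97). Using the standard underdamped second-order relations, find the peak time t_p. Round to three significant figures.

t_p ≈ 1.77 s

Comparing the denominator to s² + 2ζω_n s + ω_n²: ω_n = √4.97 = 2.23 rad/s, and 2ζω_n = 2.71 so ζ = 2.71/(2·2.23) = 0.608.
ω_d = 2.23·√(1 − 0.608²) = 1.77 rad/s. Then t_p = π/ω_d = 1.77 s.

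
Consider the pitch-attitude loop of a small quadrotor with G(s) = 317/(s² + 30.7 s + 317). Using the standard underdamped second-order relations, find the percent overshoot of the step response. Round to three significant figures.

%OS ≈ 0.477%

Comparing the denominator to s² + 2ζω_n s + ω_n²: ω_n = √317 = 17.8 rad/s, and 2ζω_n = 30.7 so ζ = 30.7/(2·17.8) = 0.862.
%OS = 100·exp(−πζ/√(1−ζ²)) = 0.477%.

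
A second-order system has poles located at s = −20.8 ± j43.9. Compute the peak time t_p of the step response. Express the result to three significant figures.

t_p ≈ 0.0716 s

t_p = π/ω_d with ω_d = 43.9 (the imaginary part), so t_p = 0.0716 s.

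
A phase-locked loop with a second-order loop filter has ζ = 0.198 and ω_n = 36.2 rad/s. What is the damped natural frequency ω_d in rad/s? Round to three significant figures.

ω_d = ω_n√(1−ζ²) = 36.2·√0.961 = 35.5 rad/s.

ω_d ≈ 35.5 rad/s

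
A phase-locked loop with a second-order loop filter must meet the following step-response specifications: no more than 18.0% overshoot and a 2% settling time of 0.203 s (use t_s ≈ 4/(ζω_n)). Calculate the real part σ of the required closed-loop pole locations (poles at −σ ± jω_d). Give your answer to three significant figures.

σ ≈ 19.7

The settling-time spec alone fixes σ = ζω_n = 4/t_s = 4/0.203 = 19.7.
(Overshoot then fixes ζ = 0.479 and hence ω_d = σ·√(1−ζ²)/ζ = 36.1 rad/s.)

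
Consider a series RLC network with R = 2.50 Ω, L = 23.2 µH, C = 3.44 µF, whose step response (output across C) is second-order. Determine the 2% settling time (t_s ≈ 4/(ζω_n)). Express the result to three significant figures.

For a series RLC circuit (capacitor voltage as output), ω_n = 1/√(LC) = 1/√(23.2 µH · 3.44 µF) = 112000 rad/s.
ζ = (R/2)·√(C/L) = (2.50/2)·√(3.44 µF/23.2 µH) = 0.481.
t_s ≈ 4/(ζω_n) = 0.0000742 s.

t_s ≈ 0.0000742 s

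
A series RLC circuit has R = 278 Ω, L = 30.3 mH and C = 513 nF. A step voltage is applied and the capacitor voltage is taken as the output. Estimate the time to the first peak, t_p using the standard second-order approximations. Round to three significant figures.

t_p ≈ 0.000477 s

For a series RLC circuit (capacitor voltage as output), ω_n = 1/√(LC) = 1/√(30.3 mH · 513 nF) = 8020 rad/s.
ζ = (R/2)·√(C/L) = (278/2)·√(513 nF/30.3 mH) = 0.572.
ω_d = 8020·√(1 − 0.572²) = 6580 rad/s. t_p = π/ω_d = 0.000477 s.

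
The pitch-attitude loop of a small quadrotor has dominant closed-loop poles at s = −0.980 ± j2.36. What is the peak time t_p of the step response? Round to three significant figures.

t_p ≈ 1.33 s

t_p = π/ω_d with ω_d = 2.36 (the imaginary part), so t_p = 1.33 s.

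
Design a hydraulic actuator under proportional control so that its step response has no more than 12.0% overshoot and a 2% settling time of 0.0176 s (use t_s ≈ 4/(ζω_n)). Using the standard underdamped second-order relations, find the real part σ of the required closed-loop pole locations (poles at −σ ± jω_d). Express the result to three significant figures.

The settling-time spec alone fixes σ = ζω_n = 4/t_s = 4/0.0176 = 227.
(Overshoot then fixes ζ = 0.559 and hence ω_d = σ·√(1−ζ²)/ζ = 337 rad/s.)

σ ≈ 227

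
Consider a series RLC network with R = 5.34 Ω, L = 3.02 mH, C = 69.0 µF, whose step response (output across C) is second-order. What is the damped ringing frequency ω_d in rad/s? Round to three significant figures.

ω_d ≈ 2000 rad/s

For a series RLC circuit (capacitor voltage as output), ω_n = 1/√(LC) = 1/√(3.02 mH · 69.0 µF) = 2190 rad/s.
ζ = (R/2)·√(C/L) = (5.34/2)·√(69.0 µF/3.02 mH) = 0.404.
ω_d = 2190·√(1 − 0.404²) = 2000 rad/s.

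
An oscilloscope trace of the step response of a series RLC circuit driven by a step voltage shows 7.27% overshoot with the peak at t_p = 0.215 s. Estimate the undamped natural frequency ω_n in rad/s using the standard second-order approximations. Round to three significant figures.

From the overshoot, ζ = −ln(OS)/√(π²+ln²(OS)) = 0.641.
From t_p = π/ω_d, ω_d = π/0.215 = 14.6 rad/s, so ω_n = ω_d/√(1−ζ²) = 19.0 rad/s.

ω_n ≈ 19.0 rad/s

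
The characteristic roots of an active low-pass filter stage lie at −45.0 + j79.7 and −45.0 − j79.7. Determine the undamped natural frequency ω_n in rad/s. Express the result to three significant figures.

ω_n ≈ 91.5 rad/s

|pole| = ω_n = √(45.0² + 79.7²) = 91.5 rad/s; ζ = cos θ = σ/ω_n = 0.492.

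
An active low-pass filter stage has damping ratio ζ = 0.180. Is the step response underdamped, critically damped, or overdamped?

underdamped

Since ζ = 0.180 < 1, the system is underdamped.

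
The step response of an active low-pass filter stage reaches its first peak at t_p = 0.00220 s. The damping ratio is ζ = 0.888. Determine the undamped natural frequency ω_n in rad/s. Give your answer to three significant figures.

Peak time t_p = π/ω_d, so ω_d = π/t_p = π/0.00220 = 1430 rad/s.
ω_n = ω_d/√(1−ζ²) = 1430/√0.211 = 3110 rad/s.

ω_n ≈ 3110 rad/s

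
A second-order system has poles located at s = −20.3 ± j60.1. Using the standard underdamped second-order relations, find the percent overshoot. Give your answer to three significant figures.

%OS ≈ 34.6%

|pole| = ω_n = √(20.3² + 60.1²) = 63.4 rad/s; ζ = cos θ = σ/ω_n = 0.320.
Overshoot: exp(−π·0.320/√(1−0.320²)) = 0.346, i.e. 34.6%.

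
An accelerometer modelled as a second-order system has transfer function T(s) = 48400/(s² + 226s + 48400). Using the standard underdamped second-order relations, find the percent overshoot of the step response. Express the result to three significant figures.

%OS ≈ 15.2%

Matching coefficients with s² + 2ζω_n s + ω_n² gives ω_n² = 48400 ⇒ ω_n = 220 rad/s, and ζ = 226/(2ω_n) = 0.514.
%OS = 100 e^{−πζ/√(1−ζ²)} with ζ = 0.514 gives 15.2%.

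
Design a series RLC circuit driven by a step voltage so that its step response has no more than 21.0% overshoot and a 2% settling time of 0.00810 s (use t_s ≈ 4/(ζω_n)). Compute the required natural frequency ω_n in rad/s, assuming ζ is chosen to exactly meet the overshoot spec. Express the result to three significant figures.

ω_n ≈ 1110 rad/s

From %OS = 100·exp(−πζ/√(1−ζ²)), invert to get ζ = −ln(OS)/√(π² + ln²(OS)) with OS = 0.210.
−ln 0.210 = 1.561, so ζ = 1.561/√(π² + 2.436) = 0.445.
Then ω_n = 4/(ζ t_s) = 4/(0.445 × 0.00810) = 1110 rad/s.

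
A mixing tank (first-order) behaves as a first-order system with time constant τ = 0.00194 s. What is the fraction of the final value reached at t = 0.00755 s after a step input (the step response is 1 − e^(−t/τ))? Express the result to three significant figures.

y/y_∞ ≈ 0.980

y(t)/y_∞ = 1 − e^(−t/τ) = 1 − e^(−0.00755/0.00194) = 1 − e^(−3.89) = 0.980.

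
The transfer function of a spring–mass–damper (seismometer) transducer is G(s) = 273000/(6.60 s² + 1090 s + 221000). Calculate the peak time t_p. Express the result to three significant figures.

Dividing through by 6.60: denominator becomes s² + 165.2 s + 33480.
So ω_n = √33480 = 183 rad/s and ζ = 165.2/(2·183) = 0.451.
ω_d = 183·√(1 − 0.451²) = 163 rad/s. t_p = π/ω_d = 0.0192 s.

t_p ≈ 0.0192 s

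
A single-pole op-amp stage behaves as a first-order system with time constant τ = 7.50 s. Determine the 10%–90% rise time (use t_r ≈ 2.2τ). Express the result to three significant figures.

t_r ≈ 2.2τ = 16.5 s.

t_r ≈ 16.5 s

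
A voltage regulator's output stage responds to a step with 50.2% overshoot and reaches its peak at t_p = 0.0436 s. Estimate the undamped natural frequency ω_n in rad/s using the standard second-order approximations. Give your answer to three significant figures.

The overshoot fixes ζ = −ln(OS)/√(π²+ln²(OS)) = 0.214.
From t_p = π/ω_d, ω_d = π/0.0436 = 72.1 rad/s, so ω_n = ω_d/√(1−ζ²) = 73.8 rad/s.

ω_n ≈ 73.8 rad/s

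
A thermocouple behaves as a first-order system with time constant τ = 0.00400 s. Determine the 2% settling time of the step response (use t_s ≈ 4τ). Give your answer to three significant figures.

t_s ≈ 0.0160 s

t_s ≈ 4τ = 0.0160 s.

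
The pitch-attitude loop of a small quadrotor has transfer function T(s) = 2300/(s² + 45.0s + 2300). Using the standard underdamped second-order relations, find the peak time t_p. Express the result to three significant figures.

Comparing the denominator to s² + 2ζω_n s + ω_n²: ω_n = √2300 = 48.0 rad/s, and 2ζω_n = 45.0 so ζ = 45.0/(2·48.0) = 0.469.
ω_d = ω_n√(1−ζ²) = 42.4 rad/s. Then t_p = π/ω_d = 0.0742 s.

t_p ≈ 0.0742 s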